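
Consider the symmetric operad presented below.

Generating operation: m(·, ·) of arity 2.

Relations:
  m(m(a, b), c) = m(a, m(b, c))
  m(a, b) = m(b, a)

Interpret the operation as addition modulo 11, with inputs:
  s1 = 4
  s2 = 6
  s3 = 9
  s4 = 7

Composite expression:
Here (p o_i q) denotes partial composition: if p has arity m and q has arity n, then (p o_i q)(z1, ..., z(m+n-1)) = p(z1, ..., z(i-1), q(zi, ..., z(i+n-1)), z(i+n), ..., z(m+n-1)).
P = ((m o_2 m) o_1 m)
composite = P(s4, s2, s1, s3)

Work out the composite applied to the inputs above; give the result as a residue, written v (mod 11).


m(s4, s2) = 2
m(s1, s3) = 2
m(m(s4, s2), m(s1, s3)) = 4

4 (mod 11)


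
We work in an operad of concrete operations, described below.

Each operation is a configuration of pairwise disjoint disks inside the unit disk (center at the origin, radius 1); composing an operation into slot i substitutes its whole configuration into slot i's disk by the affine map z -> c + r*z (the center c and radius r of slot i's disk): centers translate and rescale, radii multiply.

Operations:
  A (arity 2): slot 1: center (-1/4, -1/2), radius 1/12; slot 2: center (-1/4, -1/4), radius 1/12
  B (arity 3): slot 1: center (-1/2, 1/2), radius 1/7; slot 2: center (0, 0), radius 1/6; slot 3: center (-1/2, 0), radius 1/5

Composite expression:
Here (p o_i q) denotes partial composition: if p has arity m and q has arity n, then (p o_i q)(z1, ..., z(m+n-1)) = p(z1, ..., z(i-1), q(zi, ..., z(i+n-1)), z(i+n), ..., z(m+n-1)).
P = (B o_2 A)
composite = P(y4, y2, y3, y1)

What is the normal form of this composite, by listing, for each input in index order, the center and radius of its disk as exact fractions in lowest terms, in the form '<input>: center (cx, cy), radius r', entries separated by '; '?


y1: center (-1/2, 0), radius 1/5; y2: center (-1/24, -1/12), radius 1/72; y3: center (-1/24, -1/24), radius 1/72; y4: center (-1/2, 1/2), radius 1/7

Below B, radii multiply path by path; the y-disk centers shift.
input y4: composing its 1 substitution step yields center (-1/2, 1/2), radius 1/7
input y2: composing its 2 substitution steps yields center (-1/24, -1/12), radius 1/72
input y3: composing its 2 substitution steps yields center (-1/24, -1/24), radius 1/72
input y1: composing its 1 substitution step yields center (-1/2, 0), radius 1/5


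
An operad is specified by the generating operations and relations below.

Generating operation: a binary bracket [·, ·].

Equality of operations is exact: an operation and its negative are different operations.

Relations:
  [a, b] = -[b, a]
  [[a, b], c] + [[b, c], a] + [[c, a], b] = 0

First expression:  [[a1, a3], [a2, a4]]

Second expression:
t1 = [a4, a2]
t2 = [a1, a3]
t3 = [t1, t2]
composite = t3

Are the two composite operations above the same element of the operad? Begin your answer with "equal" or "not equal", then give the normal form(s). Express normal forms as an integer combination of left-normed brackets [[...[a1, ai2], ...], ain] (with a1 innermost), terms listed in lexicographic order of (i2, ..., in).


Normal form of the first expression: [[[a1, a3], a2], a4] - [[[a1, a3], a4], a2]
Normal form of the second expression: [[[a1, a3], a2], a4] - [[[a1, a3], a4], a2]
Both agree, so they are equal.

equal; the common form is [[[a1, a3], a2], a4] - [[[a1, a3], a4], a2]


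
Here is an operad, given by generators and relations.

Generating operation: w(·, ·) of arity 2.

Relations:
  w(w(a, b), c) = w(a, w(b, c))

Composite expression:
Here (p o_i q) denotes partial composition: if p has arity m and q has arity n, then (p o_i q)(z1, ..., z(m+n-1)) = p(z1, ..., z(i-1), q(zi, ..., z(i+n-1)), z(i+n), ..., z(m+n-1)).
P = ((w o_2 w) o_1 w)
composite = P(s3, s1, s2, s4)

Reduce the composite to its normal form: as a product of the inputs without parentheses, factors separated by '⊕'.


s3 ⊕ s1 ⊕ s2 ⊕ s4

Under associativity of w, the answer is the s's in reading order.
w(s3, s1) linearizes to s3 ⊕ s1
w(s2, s4) linearizes to s2 ⊕ s4
w(w(s3, s1), w(s2, s4)) linearizes to s3 ⊕ s1 ⊕ s2 ⊕ s4


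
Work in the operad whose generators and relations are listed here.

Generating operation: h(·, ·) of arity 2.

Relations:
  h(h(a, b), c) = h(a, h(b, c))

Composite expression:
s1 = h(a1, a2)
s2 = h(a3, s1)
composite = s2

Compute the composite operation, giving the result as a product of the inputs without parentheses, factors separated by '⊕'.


a3 ⊕ a1 ⊕ a2


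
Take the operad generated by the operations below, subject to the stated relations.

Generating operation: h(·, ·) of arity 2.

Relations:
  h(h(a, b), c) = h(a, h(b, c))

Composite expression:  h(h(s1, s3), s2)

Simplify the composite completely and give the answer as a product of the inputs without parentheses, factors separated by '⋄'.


The h-tree's shape is irrelevant; the s-reading-order decides.
h(s1, s3) linearizes to s1 ⋄ s3
h(h(s1, s3), s2) linearizes to s1 ⋄ s3 ⋄ s2

s1 ⋄ s3 ⋄ s2


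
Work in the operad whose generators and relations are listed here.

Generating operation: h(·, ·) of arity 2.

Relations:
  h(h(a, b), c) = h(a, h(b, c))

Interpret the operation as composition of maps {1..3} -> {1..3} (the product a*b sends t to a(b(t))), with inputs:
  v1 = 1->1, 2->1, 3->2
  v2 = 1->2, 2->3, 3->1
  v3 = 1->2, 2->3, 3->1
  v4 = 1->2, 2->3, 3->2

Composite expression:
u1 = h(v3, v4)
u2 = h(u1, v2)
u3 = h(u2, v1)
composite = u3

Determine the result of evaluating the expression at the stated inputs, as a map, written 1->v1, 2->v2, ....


1->1, 2->1, 3->3

h(v3, v4) = 1->3, 2->1, 3->3
h(h(v3, v4), v2) = 1->1, 2->3, 3->3
h(h(h(v3, v4), v2), v1) = 1->1, 2->1, 3->3


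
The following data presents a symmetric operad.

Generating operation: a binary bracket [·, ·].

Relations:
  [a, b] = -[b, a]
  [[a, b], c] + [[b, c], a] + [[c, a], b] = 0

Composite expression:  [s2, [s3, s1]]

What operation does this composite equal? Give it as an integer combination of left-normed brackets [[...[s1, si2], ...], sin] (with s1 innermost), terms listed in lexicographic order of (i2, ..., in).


[[s1, s3], s2]

Expand each bracket as ab - ba; the s1-initial words give the coefficients.
Composite bracket: [s2, [s3, s1]]
Applying ab - ba throughout gives 4 signed words (2^2 = 4).
The s1-initial words carry the normal form:
  the word s1s3s2 carries sign +1 and contributes +[[s1, s3], s2]


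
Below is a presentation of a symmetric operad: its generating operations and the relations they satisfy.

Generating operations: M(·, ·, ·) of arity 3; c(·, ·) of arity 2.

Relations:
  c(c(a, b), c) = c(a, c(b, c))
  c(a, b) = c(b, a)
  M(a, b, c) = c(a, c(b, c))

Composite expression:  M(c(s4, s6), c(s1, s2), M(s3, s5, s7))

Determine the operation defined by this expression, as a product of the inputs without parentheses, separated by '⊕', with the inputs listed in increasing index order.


s1 ⊕ s2 ⊕ s3 ⊕ s4 ⊕ s5 ⊕ s6 ⊕ s7

Shape and order are irrelevant to M; the s-input set decides.
c(s4, s6) spells out as s4 ⊕ s6
c(s1, s2) spells out as s1 ⊕ s2
M(s3, s5, s7) spells out as s3 ⊕ s5 ⊕ s7
M(c(s4, s6), c(s1, s2), M(s3, s5, s7)) spells out as s4 ⊕ s6 ⊕ s1 ⊕ s2 ⊕ s3 ⊕ s5 ⊕ s7
sorting the factors by input index: s1 ⊕ s2 ⊕ s3 ⊕ s4 ⊕ s5 ⊕ s6 ⊕ s7


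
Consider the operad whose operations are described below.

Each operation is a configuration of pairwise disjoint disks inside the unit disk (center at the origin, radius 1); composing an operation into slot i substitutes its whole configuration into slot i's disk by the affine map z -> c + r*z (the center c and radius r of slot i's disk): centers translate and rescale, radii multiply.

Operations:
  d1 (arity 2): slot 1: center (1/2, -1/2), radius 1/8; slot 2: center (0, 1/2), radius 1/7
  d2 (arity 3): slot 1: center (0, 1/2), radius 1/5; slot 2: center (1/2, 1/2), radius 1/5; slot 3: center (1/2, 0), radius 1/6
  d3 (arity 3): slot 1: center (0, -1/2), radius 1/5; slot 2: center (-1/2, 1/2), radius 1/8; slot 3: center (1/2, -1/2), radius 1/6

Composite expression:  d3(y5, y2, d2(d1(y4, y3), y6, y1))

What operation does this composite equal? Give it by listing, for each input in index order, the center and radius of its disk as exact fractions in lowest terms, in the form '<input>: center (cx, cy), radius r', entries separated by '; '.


Below d3, radii multiply path by path; the y-disk centers shift.
for y5, the 1-step affine chain lands on center (0, -1/2), radius 1/5
for y2, the 1-step affine chain lands on center (-1/2, 1/2), radius 1/8
for y4, the 3-step affine chain lands on center (31/60, -13/30), radius 1/240
for y3, the 3-step affine chain lands on center (1/2, -2/5), radius 1/210
for y6, the 2-step affine chain lands on center (7/12, -5/12), radius 1/30
for y1, the 2-step affine chain lands on center (7/12, -1/2), radius 1/36

y1: center (7/12, -1/2), radius 1/36; y2: center (-1/2, 1/2), radius 1/8; y3: center (1/2, -2/5), radius 1/210; y4: center (31/60, -13/30), radius 1/240; y5: center (0, -1/2), radius 1/5; y6: center (7/12, -5/12), radius 1/30


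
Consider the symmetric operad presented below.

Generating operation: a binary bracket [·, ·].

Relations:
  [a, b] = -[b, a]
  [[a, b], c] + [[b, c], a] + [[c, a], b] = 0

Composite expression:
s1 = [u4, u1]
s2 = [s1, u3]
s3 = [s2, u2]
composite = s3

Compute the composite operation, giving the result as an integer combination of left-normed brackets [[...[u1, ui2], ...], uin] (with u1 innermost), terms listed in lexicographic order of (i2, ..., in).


-[[[u1, u4], u3], u2]


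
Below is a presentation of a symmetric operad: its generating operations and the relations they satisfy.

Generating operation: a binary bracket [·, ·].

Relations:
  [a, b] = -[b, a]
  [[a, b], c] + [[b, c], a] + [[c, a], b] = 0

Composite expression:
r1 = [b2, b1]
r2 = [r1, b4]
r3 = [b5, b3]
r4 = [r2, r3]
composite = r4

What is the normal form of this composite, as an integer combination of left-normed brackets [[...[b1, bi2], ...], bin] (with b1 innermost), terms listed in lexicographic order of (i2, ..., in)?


[[[[b1, b2], b4], b3], b5] - [[[[b1, b2], b4], b5], b3]

In the tensor algebra, words opening b1 carry the b1-anchored form.
Composite bracket: [[[b2, b1], b4], [b5, b3]]
Expanding via [a, b] = ab - ba: 16 signed words (2^4 = 16).
Coefficients come from the b1-initial words:
  sign of b1b2b4b3b5 is +1, so it contributes +[[[[b1, b2], b4], b3], b5]
  sign of b1b2b4b5b3 is -1, so it contributes -[[[[b1, b2], b4], b5], b3]


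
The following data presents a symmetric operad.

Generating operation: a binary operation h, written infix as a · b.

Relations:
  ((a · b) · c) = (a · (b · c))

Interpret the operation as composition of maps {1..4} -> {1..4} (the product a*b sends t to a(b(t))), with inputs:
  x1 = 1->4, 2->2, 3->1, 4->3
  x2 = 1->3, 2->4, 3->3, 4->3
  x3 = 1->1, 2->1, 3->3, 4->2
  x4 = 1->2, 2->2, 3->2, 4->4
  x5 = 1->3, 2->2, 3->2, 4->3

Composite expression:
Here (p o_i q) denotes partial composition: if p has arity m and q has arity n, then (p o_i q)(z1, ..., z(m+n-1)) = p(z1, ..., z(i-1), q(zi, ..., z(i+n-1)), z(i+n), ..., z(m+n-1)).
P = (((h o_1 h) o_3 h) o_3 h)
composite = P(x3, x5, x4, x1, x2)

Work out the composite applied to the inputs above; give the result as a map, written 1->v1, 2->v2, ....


1->1, 2->1, 3->1, 4->1

(x3 · x5) = 1->3, 2->1, 3->1, 4->3
(x4 · x1) = 1->4, 2->2, 3->2, 4->2
((x4 · x1) · x2) = 1->2, 2->2, 3->2, 4->2
((x3 · x5) · ((x4 · x1) · x2)) = 1->1, 2->1, 3->1, 4->1


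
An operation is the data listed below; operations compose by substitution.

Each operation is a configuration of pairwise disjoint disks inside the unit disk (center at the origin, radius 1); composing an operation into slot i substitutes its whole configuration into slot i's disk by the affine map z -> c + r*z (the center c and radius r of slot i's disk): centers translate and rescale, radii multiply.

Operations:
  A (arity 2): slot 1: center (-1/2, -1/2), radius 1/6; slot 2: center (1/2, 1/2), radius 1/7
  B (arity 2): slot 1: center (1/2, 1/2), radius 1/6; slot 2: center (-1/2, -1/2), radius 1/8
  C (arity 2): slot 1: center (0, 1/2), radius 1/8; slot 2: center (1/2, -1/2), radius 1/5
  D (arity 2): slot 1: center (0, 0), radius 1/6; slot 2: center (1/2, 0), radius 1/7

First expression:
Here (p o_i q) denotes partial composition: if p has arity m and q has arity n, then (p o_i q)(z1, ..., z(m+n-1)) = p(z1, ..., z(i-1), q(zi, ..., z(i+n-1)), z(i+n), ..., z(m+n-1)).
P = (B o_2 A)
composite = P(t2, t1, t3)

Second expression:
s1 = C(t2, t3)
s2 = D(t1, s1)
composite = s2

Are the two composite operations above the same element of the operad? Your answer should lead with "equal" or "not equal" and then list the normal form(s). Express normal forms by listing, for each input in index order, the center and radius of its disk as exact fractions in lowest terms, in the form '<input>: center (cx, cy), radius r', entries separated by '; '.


The first expression, normalized: t1: center (-9/16, -9/16), radius 1/48; t2: center (1/2, 1/2), radius 1/6; t3: center (-7/16, -7/16), radius 1/56
The second expression, normalized: t1: center (0, 0), radius 1/6; t2: center (1/2, 1/14), radius 1/56; t3: center (4/7, -1/14), radius 1/35
The normal forms differ: not equal.

not equal: they reduce to t1: center (-9/16, -9/16), radius 1/48; t2: center (1/2, 1/2), radius 1/6; t3: center (-7/16, -7/16), radius 1/56 and t1: center (0, 0), radius 1/6; t2: center (1/2, 1/14), radius 1/56; t3: center (4/7, -1/14), radius 1/35


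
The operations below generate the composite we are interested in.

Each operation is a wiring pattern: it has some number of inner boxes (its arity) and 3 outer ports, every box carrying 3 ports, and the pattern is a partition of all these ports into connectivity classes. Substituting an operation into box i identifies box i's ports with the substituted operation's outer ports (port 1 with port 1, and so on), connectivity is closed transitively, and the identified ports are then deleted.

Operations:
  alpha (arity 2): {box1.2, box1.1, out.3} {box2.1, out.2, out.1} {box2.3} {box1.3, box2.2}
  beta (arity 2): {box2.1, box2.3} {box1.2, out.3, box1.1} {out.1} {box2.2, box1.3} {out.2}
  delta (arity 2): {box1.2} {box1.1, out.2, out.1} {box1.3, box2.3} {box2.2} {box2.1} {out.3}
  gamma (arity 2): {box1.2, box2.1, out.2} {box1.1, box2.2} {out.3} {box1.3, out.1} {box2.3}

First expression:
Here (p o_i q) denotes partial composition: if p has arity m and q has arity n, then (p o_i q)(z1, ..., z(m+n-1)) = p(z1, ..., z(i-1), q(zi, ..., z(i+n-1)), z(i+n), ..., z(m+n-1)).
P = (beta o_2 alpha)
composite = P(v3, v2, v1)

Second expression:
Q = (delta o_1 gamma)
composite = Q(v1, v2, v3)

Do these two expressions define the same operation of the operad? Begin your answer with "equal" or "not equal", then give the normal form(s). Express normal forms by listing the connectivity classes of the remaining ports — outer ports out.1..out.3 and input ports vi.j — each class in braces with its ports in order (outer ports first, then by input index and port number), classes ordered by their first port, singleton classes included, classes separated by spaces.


not equal — first {out.1} {out.2} {out.3, v3.1, v3.2} {v1.1, v2.1, v2.2, v3.3} {v1.2, v2.3} {v1.3}, second {out.1, out.2, v1.3} {out.3} {v1.1, v2.2} {v1.2, v2.1} {v2.3} {v3.1} {v3.2} {v3.3}

Reducing the first expression gives {out.1} {out.2} {out.3, v3.1, v3.2} {v1.1, v2.1, v2.2, v3.3} {v1.2, v2.3} {v1.3}
Reducing the second expression gives {out.1, out.2, v1.3} {out.3} {v1.1, v2.2} {v1.2, v2.1} {v2.3} {v3.1} {v3.2} {v3.3}
No match — not equal.


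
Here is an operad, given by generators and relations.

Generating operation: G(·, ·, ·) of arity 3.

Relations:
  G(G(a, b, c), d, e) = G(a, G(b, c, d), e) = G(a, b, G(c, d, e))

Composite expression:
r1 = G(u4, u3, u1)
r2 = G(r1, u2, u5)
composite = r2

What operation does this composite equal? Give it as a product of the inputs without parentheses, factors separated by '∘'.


u4 ∘ u3 ∘ u1 ∘ u2 ∘ u5


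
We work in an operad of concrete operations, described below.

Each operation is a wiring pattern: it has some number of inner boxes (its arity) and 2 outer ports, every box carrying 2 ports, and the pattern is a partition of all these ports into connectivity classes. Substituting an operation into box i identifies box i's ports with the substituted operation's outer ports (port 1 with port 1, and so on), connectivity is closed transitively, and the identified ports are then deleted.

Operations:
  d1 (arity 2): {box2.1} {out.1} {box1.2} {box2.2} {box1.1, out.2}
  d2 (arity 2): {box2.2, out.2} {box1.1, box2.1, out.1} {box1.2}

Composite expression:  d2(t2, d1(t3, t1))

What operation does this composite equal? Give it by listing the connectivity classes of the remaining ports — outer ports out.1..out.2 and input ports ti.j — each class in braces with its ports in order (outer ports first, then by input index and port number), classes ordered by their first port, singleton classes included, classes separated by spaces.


Connectivity passes through glued d2-boundaries; trace each wire chain.
d1 over (t3, t1) gives {out.1} {out.2, t3.1} {t1.1} {t1.2} {t3.2}, out.j being that stage's outer ports
d2 over (t2, t3, t1) gives {out.1, t2.1} {out.2, t3.1} {t1.1} {t1.2} {t2.2} {t3.2}, out.j being that stage's outer ports

{out.1, t2.1} {out.2, t3.1} {t1.1} {t1.2} {t2.2} {t3.2}


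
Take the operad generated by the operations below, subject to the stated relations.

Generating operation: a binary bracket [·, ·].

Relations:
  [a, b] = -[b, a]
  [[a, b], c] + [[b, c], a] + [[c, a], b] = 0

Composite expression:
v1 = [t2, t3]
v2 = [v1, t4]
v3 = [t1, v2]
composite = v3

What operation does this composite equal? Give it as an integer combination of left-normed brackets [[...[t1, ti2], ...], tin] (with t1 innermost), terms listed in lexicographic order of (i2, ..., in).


[[[t1, t2], t3], t4] - [[[t1, t3], t2], t4] - [[[t1, t4], t2], t3] + [[[t1, t4], t3], t2]

In the tensor algebra, words opening t1 carry the t1-anchored form.
Composite bracket: [t1, [[t2, t3], t4]]
Expanding via [a, b] = ab - ba: 8 signed words (2^3 = 8).
Only words starting with t1 matter:
  word t1t2t3t4 has sign +1, contributing +[[[t1, t2], t3], t4]
  word t1t3t2t4 has sign -1, contributing -[[[t1, t3], t2], t4]
  word t1t4t2t3 has sign -1, contributing -[[[t1, t4], t2], t3]
  word t1t4t3t2 has sign +1, contributing +[[[t1, t4], t3], t2]


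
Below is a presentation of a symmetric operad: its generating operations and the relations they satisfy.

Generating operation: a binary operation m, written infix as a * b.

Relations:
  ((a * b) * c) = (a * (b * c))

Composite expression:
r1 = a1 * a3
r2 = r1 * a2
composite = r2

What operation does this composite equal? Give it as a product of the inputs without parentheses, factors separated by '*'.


a1 * a3 * a2


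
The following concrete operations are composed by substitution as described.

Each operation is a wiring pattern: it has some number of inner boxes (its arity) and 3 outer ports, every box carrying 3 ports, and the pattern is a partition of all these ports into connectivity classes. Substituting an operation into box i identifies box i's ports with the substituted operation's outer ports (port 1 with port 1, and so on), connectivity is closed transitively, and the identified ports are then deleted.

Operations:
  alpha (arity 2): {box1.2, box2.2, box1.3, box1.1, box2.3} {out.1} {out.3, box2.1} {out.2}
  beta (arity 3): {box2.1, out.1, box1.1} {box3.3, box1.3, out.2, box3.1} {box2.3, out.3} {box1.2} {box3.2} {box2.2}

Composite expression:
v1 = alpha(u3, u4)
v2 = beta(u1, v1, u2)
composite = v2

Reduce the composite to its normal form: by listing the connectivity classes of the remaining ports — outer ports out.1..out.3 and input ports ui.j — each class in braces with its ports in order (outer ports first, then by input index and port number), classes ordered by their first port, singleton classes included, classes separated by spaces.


After gluing at beta, chains via deleted ports link the u-ports.
through alpha, on inputs (u3, u4): {out.1} {out.2} {out.3, u4.1} {u3.1, u3.2, u3.3, u4.2, u4.3} (out.j = stage outer ports)
through beta, on inputs (u1, u3, u4, u2): {out.1, u1.1} {out.2, u1.3, u2.1, u2.3} {out.3, u4.1} {u1.2} {u2.2} {u3.1, u3.2, u3.3, u4.2, u4.3} (out.j = stage outer ports)

{out.1, u1.1} {out.2, u1.3, u2.1, u2.3} {out.3, u4.1} {u1.2} {u2.2} {u3.1, u3.2, u3.3, u4.2, u4.3}


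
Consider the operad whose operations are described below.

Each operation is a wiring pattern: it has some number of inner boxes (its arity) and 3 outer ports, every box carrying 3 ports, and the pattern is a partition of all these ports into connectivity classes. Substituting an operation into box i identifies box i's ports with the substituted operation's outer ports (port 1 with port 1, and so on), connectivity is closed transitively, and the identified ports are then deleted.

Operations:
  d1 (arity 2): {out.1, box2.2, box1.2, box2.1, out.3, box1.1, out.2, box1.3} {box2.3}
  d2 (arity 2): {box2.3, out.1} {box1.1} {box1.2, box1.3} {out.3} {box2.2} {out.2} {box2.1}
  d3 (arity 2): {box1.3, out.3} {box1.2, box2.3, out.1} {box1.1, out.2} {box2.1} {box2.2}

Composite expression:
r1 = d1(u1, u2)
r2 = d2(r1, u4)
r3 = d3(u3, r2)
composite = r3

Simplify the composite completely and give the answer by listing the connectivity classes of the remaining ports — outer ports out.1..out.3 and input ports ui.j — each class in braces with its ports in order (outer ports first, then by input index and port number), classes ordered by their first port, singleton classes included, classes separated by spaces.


After gluing at d3, chains via deleted ports link the u-ports.
the subtree at d1 composes to {out.1, out.2, out.3, u1.1, u1.2, u1.3, u2.1, u2.2} {u2.3} on (u1, u2); out.j = own outer ports
the subtree at d2 composes to {out.1, u4.3} {out.2} {out.3} {u1.1, u1.2, u1.3, u2.1, u2.2} {u2.3} {u4.1} {u4.2} on (u1, u2, u4); out.j = own outer ports
the subtree at d3 composes to {out.1, u3.2} {out.2, u3.1} {out.3, u3.3} {u1.1, u1.2, u1.3, u2.1, u2.2} {u2.3} {u4.1} {u4.2} {u4.3} on (u3, u1, u2, u4); out.j = own outer ports

{out.1, u3.2} {out.2, u3.1} {out.3, u3.3} {u1.1, u1.2, u1.3, u2.1, u2.2} {u2.3} {u4.1} {u4.2} {u4.3}


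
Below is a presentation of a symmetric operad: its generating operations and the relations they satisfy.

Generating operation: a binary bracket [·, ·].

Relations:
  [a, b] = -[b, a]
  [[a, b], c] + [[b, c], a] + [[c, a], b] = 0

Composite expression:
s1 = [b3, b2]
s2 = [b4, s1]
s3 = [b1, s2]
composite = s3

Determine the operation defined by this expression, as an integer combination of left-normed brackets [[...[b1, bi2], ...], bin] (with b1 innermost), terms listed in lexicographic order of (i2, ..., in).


[[[b1, b2], b3], b4] - [[[b1, b3], b2], b4] - [[[b1, b4], b2], b3] + [[[b1, b4], b3], b2]

Expand each bracket as ab - ba; the b1-initial words give the coefficients.
Composite bracket: [b1, [b4, [b3, b2]]]
Applying ab - ba throughout gives 8 signed words (2^3 = 8).
Coefficients come from the b1-initial words:
  from b1b2b3b4, sign +1: term +[[[b1, b2], b3], b4]
  from b1b3b2b4, sign -1: term -[[[b1, b3], b2], b4]
  from b1b4b2b3, sign -1: term -[[[b1, b4], b2], b3]
  from b1b4b3b2, sign +1: term +[[[b1, b4], b3], b2]


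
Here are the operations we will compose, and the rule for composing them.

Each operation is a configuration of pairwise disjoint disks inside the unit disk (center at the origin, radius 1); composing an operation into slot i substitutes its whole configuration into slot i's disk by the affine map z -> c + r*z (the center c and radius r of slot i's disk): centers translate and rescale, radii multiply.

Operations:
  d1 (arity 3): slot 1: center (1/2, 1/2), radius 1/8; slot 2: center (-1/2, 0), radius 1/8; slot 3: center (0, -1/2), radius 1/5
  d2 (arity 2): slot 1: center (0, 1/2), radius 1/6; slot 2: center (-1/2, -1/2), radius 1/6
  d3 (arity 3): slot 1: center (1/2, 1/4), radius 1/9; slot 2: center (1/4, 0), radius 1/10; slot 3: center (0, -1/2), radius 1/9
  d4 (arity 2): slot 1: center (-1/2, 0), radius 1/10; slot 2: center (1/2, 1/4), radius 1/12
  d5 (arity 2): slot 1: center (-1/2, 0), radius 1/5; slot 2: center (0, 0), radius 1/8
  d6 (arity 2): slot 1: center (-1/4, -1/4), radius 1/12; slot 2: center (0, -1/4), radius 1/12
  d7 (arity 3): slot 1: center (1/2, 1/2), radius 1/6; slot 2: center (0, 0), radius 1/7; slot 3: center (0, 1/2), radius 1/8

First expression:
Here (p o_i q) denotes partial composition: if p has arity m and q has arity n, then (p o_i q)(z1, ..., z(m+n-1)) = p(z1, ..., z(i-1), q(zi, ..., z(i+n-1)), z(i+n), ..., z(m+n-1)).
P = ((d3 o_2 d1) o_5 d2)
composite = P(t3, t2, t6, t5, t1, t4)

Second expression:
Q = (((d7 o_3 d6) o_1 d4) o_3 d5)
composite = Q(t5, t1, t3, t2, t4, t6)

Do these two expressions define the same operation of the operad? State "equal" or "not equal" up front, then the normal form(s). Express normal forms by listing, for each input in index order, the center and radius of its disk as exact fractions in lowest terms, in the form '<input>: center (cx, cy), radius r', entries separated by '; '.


Reducing the first expression gives t1: center (0, -4/9), radius 1/54; t2: center (3/10, 1/20), radius 1/80; t3: center (1/2, 1/4), radius 1/9; t4: center (-1/18, -5/9), radius 1/54; t5: center (1/4, -1/20), radius 1/50; t6: center (1/5, 0), radius 1/80
Reducing the second expression gives t1: center (7/12, 13/24), radius 1/72; t2: center (0, 0), radius 1/56; t3: center (-1/14, 0), radius 1/35; t4: center (-1/32, 15/32), radius 1/96; t5: center (5/12, 1/2), radius 1/60; t6: center (0, 15/32), radius 1/96
Distinct normal forms: not equal.

not equal — first t1: center (0, -4/9), radius 1/54; t2: center (3/10, 1/20), radius 1/80; t3: center (1/2, 1/4), radius 1/9; t4: center (-1/18, -5/9), radius 1/54; t5: center (1/4, -1/20), radius 1/50; t6: center (1/5, 0), radius 1/80, second t1: center (7/12, 13/24), radius 1/72; t2: center (0, 0), radius 1/56; t3: center (-1/14, 0), radius 1/35; t4: center (-1/32, 15/32), radius 1/96; t5: center (5/12, 1/2), radius 1/60; t6: center (0, 15/32), radius 1/96


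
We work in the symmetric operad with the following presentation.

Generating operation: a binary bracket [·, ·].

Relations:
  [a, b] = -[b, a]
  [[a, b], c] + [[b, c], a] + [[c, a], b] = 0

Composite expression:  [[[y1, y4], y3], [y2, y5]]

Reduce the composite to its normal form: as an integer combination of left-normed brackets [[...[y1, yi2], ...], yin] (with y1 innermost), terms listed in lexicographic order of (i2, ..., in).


[[[[y1, y4], y3], y2], y5] - [[[[y1, y4], y3], y5], y2]


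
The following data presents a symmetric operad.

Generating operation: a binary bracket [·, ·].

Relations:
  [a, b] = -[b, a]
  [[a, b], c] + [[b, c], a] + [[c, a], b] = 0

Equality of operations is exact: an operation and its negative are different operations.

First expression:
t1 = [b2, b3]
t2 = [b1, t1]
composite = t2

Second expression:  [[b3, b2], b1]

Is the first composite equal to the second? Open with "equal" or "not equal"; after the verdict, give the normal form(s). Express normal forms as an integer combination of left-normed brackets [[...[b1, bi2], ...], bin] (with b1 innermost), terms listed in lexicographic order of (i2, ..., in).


equal — both sides give [[b1, b2], b3] - [[b1, b3], b2]

Reducing the first expression gives [[b1, b2], b3] - [[b1, b3], b2]
Reducing the second expression gives [[b1, b2], b3] - [[b1, b3], b2]
The normal forms match — equal.


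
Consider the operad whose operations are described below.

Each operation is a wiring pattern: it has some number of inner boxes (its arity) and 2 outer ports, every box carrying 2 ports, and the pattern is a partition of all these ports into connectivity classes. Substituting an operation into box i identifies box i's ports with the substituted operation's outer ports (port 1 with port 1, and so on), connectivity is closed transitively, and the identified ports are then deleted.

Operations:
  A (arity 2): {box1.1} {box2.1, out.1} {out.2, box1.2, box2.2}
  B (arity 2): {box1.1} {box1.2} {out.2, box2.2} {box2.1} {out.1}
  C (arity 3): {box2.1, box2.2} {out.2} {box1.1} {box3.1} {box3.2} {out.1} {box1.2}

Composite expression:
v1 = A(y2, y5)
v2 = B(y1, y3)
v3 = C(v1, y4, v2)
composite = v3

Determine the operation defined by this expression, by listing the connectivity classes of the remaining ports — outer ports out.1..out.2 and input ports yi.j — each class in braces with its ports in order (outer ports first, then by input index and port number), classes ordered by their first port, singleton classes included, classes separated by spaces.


Substituting into C glues patterns; closure does the rest.
A over (y2, y5) gives {out.1, y5.1} {out.2, y2.2, y5.2} {y2.1}, out.j being that stage's outer ports
B over (y1, y3) gives {out.1} {out.2, y3.2} {y1.1} {y1.2} {y3.1}, out.j being that stage's outer ports
C over (y2, y5, y4, y1, y3) gives {out.1} {out.2} {y1.1} {y1.2} {y2.1} {y2.2, y5.2} {y3.1} {y3.2} {y4.1, y4.2} {y5.1}, out.j being that stage's outer ports

{out.1} {out.2} {y1.1} {y1.2} {y2.1} {y2.2, y5.2} {y3.1} {y3.2} {y4.1, y4.2} {y5.1}


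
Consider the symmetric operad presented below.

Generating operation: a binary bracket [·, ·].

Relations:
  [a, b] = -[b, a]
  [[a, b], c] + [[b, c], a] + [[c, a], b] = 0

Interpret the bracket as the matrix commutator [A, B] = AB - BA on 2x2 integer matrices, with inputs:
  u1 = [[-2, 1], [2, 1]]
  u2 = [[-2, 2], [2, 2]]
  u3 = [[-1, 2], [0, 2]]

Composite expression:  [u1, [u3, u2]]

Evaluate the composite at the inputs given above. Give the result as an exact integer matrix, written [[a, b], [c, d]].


[u3, u2] = [[4, 2], [6, -4]]
[u1, [u3, u2]] = [[2, -14], [34, -2]]

[[2, -14], [34, -2]]


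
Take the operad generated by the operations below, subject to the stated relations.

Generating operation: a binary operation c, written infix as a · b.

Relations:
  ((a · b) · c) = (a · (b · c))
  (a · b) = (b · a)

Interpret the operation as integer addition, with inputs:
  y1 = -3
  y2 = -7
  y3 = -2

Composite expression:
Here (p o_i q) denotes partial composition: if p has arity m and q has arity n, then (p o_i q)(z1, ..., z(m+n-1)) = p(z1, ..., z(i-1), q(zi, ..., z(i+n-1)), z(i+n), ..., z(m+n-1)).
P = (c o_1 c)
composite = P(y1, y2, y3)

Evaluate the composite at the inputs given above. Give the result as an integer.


-12

(y1 · y2) = -10
((y1 · y2) · y3) = -12


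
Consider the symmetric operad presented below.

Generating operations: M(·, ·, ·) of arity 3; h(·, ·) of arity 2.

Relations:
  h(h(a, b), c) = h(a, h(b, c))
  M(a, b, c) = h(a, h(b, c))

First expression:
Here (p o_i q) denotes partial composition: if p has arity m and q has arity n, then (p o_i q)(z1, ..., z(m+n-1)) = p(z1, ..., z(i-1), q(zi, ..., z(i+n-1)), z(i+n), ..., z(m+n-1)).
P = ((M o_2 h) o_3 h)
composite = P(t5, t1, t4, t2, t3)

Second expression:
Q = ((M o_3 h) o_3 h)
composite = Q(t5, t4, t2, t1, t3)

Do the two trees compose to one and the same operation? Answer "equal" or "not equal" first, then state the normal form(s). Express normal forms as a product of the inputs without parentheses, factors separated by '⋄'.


The first expression, normalized: t5 ⋄ t1 ⋄ t4 ⋄ t2 ⋄ t3
The second expression, normalized: t5 ⋄ t4 ⋄ t2 ⋄ t1 ⋄ t3
They disagree, so not equal.

not equal; the first gives t5 ⋄ t1 ⋄ t4 ⋄ t2 ⋄ t3 and the second t5 ⋄ t4 ⋄ t2 ⋄ t1 ⋄ t3


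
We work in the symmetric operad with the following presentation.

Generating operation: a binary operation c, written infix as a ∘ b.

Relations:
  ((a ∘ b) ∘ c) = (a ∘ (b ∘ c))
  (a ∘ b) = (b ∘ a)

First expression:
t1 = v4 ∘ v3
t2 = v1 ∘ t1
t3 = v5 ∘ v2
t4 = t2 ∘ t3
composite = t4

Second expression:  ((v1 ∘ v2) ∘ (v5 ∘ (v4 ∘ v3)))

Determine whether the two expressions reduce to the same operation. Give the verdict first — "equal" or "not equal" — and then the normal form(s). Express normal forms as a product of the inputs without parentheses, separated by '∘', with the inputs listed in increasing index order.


equal — both sides give v1 ∘ v2 ∘ v3 ∘ v4 ∘ v5

The first expression, normalized: v1 ∘ v2 ∘ v3 ∘ v4 ∘ v5
The second expression, normalized: v1 ∘ v2 ∘ v3 ∘ v4 ∘ v5
The forms coincide; equal.


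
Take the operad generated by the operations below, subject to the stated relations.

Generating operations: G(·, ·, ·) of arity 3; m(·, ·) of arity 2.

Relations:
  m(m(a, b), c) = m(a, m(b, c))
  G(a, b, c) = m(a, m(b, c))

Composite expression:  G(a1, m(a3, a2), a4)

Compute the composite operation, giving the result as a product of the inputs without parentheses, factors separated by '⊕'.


a1 ⊕ a3 ⊕ a2 ⊕ a4


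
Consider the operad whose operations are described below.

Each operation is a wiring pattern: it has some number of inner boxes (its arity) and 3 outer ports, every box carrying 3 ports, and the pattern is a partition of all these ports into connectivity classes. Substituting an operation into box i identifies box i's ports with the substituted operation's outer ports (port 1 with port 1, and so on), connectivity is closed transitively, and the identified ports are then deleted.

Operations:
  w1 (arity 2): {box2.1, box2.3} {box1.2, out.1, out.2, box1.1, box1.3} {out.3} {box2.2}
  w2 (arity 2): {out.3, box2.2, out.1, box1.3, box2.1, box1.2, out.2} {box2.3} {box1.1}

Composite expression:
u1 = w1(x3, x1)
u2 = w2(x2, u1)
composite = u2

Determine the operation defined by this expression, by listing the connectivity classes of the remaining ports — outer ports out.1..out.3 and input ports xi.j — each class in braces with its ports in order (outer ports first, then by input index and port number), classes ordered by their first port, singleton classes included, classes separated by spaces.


{out.1, out.2, out.3, x2.2, x2.3, x3.1, x3.2, x3.3} {x1.1, x1.3} {x1.2} {x2.1}

Two ports join when wires chain via w2-identified ports.
after w1, the pattern on (x3, x1) reads {out.1, out.2, x3.1, x3.2, x3.3} {out.3} {x1.1, x1.3} {x1.2} (out.j = its outer ports)
after w2, the pattern on (x2, x3, x1) reads {out.1, out.2, out.3, x2.2, x2.3, x3.1, x3.2, x3.3} {x1.1, x1.3} {x1.2} {x2.1} (out.j = its outer ports)


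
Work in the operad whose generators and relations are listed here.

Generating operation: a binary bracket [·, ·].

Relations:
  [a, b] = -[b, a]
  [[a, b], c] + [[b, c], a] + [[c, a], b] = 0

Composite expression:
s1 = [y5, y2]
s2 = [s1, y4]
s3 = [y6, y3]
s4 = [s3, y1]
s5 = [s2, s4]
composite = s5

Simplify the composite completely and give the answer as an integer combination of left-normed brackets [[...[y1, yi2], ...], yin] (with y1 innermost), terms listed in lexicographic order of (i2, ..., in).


Left-normed coefficients sit on the y1-initial expansion words.
Composite bracket: [[[y5, y2], y4], [[y6, y3], y1]]
Applying ab - ba throughout gives 32 signed words (2^5 = 32).
Only words starting with y1 matter:
  y1y3y6y2y5y4 appears with sign +1, giving the term +[[[[[y1, y3], y6], y2], y5], y4]
  y1y3y6y4y2y5 appears with sign -1, giving the term -[[[[[y1, y3], y6], y4], y2], y5]
  y1y3y6y4y5y2 appears with sign +1, giving the term +[[[[[y1, y3], y6], y4], y5], y2]
  y1y3y6y5y2y4 appears with sign -1, giving the term -[[[[[y1, y3], y6], y5], y2], y4]
  y1y6y3y2y5y4 appears with sign -1, giving the term -[[[[[y1, y6], y3], y2], y5], y4]
  y1y6y3y4y2y5 appears with sign +1, giving the term +[[[[[y1, y6], y3], y4], y2], y5]
  y1y6y3y4y5y2 appears with sign -1, giving the term -[[[[[y1, y6], y3], y4], y5], y2]
  y1y6y3y5y2y4 appears with sign +1, giving the term +[[[[[y1, y6], y3], y5], y2], y4]

[[[[[y1, y3], y6], y2], y5], y4] - [[[[[y1, y3], y6], y4], y2], y5] + [[[[[y1, y3], y6], y4], y5], y2] - [[[[[y1, y3], y6], y5], y2], y4] - [[[[[y1, y6], y3], y2], y5], y4] + [[[[[y1, y6], y3], y4], y2], y5] - [[[[[y1, y6], y3], y4], y5], y2] + [[[[[y1, y6], y3], y5], y2], y4]


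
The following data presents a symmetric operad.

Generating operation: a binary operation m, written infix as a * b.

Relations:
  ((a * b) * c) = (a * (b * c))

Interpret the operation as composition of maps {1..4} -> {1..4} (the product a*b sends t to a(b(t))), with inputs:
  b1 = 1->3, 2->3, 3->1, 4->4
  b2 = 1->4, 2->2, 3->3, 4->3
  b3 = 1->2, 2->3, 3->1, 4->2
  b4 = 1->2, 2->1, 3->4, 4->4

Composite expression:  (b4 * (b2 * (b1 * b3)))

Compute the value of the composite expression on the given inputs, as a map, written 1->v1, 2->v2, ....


1->4, 2->4, 3->4, 4->4

(b1 * b3) = 1->3, 2->1, 3->3, 4->3
(b2 * (b1 * b3)) = 1->3, 2->4, 3->3, 4->3
(b4 * (b2 * (b1 * b3))) = 1->4, 2->4, 3->4, 4->4


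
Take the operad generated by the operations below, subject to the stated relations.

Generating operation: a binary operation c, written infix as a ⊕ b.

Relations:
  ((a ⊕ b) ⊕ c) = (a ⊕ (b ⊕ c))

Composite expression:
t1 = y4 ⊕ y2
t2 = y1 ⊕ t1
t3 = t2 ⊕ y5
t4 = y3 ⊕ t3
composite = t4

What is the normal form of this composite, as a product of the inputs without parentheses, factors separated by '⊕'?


y3 ⊕ y1 ⊕ y4 ⊕ y2 ⊕ y5

All parenthesizations of c agree; list the y-inputs left to right.
(y4 ⊕ y2) spells out as y4 ⊕ y2
(y1 ⊕ (y4 ⊕ y2)) spells out as y1 ⊕ y4 ⊕ y2
((y1 ⊕ (y4 ⊕ y2)) ⊕ y5) spells out as y1 ⊕ y4 ⊕ y2 ⊕ y5
(y3 ⊕ ((y1 ⊕ (y4 ⊕ y2)) ⊕ y5)) spells out as y3 ⊕ y1 ⊕ y4 ⊕ y2 ⊕ y5


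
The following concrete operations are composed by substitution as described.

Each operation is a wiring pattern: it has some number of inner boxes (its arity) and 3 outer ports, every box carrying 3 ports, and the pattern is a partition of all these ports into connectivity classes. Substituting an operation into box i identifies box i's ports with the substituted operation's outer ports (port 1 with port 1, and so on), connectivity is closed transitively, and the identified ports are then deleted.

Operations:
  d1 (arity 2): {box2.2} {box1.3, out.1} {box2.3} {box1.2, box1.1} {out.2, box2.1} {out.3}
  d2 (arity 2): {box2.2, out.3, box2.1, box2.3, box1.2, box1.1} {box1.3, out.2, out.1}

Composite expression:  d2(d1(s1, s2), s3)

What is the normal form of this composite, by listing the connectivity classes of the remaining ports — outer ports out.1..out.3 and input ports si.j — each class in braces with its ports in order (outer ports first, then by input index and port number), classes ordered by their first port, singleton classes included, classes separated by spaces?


{out.1, out.2} {out.3, s1.3, s2.1, s3.1, s3.2, s3.3} {s1.1, s1.2} {s2.2} {s2.3}

Connectivity passes through glued d2-boundaries; trace each wire chain.
stage d1: inputs (s1, s2), connectivity {out.1, s1.3} {out.2, s2.1} {out.3} {s1.1, s1.2} {s2.2} {s2.3}, out.j its boundary
stage d2: inputs (s1, s2, s3), connectivity {out.1, out.2} {out.3, s1.3, s2.1, s3.1, s3.2, s3.3} {s1.1, s1.2} {s2.2} {s2.3}, out.j its boundary


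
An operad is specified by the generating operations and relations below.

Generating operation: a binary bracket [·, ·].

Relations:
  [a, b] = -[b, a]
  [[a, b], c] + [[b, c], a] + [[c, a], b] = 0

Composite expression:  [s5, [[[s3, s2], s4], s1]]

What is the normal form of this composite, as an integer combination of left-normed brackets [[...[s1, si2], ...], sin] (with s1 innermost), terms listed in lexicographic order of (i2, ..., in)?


Antisymmetry and Jacobi reduce to s1-anchored left-normed brackets.
Composite bracket: [s5, [[[s3, s2], s4], s1]]
Full expansion: 16 signed words from ab - ba (2^4 = 16).
The s1-initial words carry the normal form:
  word s1s2s3s4s5 has sign -1, contributing -[[[[s1, s2], s3], s4], s5]
  word s1s3s2s4s5 has sign +1, contributing +[[[[s1, s3], s2], s4], s5]
  word s1s4s2s3s5 has sign +1, contributing +[[[[s1, s4], s2], s3], s5]
  word s1s4s3s2s5 has sign -1, contributing -[[[[s1, s4], s3], s2], s5]

-[[[[s1, s2], s3], s4], s5] + [[[[s1, s3], s2], s4], s5] + [[[[s1, s4], s2], s3], s5] - [[[[s1, s4], s3], s2], s5]


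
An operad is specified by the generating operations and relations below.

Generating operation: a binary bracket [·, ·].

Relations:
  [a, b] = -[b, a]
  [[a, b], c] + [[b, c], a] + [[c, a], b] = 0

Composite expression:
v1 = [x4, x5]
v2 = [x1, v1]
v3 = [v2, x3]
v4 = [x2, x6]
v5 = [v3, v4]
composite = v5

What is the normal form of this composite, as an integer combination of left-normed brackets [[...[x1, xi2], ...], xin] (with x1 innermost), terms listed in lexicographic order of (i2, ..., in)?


Expand each bracket as ab - ba; the x1-initial words give the coefficients.
Composite bracket: [[[x1, [x4, x5]], x3], [x2, x6]]
The bracket unfolds into 32 signed words via [a, b] = ab - ba (2^5 = 32).
Collect the words opening with x1:
  x1x4x5x3x2x6 (sign +1) contributes +[[[[[x1, x4], x5], x3], x2], x6]
  x1x4x5x3x6x2 (sign -1) contributes -[[[[[x1, x4], x5], x3], x6], x2]
  x1x5x4x3x2x6 (sign -1) contributes -[[[[[x1, x5], x4], x3], x2], x6]
  x1x5x4x3x6x2 (sign +1) contributes +[[[[[x1, x5], x4], x3], x6], x2]

[[[[[x1, x4], x5], x3], x2], x6] - [[[[[x1, x4], x5], x3], x6], x2] - [[[[[x1, x5], x4], x3], x2], x6] + [[[[[x1, x5], x4], x3], x6], x2]
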